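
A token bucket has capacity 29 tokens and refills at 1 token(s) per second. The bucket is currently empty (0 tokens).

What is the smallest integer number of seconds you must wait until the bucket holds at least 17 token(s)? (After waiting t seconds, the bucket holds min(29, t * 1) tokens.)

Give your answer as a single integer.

Need t * 1 >= 17, so t >= 17/1.
Smallest integer t = ceil(17/1) = 17.

Answer: 17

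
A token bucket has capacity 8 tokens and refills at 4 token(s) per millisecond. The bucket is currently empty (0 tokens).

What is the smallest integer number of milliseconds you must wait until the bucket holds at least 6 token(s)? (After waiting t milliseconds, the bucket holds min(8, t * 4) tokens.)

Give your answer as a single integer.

Answer: 2

Derivation:
Need t * 4 >= 6, so t >= 6/4.
Smallest integer t = ceil(6/4) = 2.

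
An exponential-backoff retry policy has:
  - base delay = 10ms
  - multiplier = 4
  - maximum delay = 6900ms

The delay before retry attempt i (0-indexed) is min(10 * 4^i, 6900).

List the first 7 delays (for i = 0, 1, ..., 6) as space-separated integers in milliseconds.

Answer: 10 40 160 640 2560 6900 6900

Derivation:
Computing each delay:
  i=0: min(10*4^0, 6900) = 10
  i=1: min(10*4^1, 6900) = 40
  i=2: min(10*4^2, 6900) = 160
  i=3: min(10*4^3, 6900) = 640
  i=4: min(10*4^4, 6900) = 2560
  i=5: min(10*4^5, 6900) = 6900
  i=6: min(10*4^6, 6900) = 6900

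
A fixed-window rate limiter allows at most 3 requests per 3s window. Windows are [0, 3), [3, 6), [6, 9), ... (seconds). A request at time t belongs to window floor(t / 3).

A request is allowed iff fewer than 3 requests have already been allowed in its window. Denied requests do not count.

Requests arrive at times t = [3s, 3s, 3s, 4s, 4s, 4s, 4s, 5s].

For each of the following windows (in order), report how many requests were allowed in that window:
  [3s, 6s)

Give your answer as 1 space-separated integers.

Answer: 3

Derivation:
Processing requests:
  req#1 t=3s (window 1): ALLOW
  req#2 t=3s (window 1): ALLOW
  req#3 t=3s (window 1): ALLOW
  req#4 t=4s (window 1): DENY
  req#5 t=4s (window 1): DENY
  req#6 t=4s (window 1): DENY
  req#7 t=4s (window 1): DENY
  req#8 t=5s (window 1): DENY

Allowed counts by window: 3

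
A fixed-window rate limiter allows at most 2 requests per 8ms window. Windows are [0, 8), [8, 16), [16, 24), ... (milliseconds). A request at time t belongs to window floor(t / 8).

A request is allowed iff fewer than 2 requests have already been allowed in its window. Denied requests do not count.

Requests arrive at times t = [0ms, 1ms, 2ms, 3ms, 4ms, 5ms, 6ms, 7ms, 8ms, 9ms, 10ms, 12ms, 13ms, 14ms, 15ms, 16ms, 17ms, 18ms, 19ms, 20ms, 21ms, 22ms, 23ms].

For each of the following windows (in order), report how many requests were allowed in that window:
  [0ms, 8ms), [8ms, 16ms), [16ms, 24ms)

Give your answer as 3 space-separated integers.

Answer: 2 2 2

Derivation:
Processing requests:
  req#1 t=0ms (window 0): ALLOW
  req#2 t=1ms (window 0): ALLOW
  req#3 t=2ms (window 0): DENY
  req#4 t=3ms (window 0): DENY
  req#5 t=4ms (window 0): DENY
  req#6 t=5ms (window 0): DENY
  req#7 t=6ms (window 0): DENY
  req#8 t=7ms (window 0): DENY
  req#9 t=8ms (window 1): ALLOW
  req#10 t=9ms (window 1): ALLOW
  req#11 t=10ms (window 1): DENY
  req#12 t=12ms (window 1): DENY
  req#13 t=13ms (window 1): DENY
  req#14 t=14ms (window 1): DENY
  req#15 t=15ms (window 1): DENY
  req#16 t=16ms (window 2): ALLOW
  req#17 t=17ms (window 2): ALLOW
  req#18 t=18ms (window 2): DENY
  req#19 t=19ms (window 2): DENY
  req#20 t=20ms (window 2): DENY
  req#21 t=21ms (window 2): DENY
  req#22 t=22ms (window 2): DENY
  req#23 t=23ms (window 2): DENY

Allowed counts by window: 2 2 2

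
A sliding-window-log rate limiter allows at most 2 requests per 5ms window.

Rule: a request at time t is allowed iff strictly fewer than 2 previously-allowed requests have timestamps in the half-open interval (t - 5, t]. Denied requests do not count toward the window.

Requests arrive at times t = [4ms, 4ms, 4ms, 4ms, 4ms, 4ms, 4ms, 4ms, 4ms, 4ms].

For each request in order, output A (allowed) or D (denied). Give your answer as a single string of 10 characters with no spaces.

Answer: AADDDDDDDD

Derivation:
Tracking allowed requests in the window:
  req#1 t=4ms: ALLOW
  req#2 t=4ms: ALLOW
  req#3 t=4ms: DENY
  req#4 t=4ms: DENY
  req#5 t=4ms: DENY
  req#6 t=4ms: DENY
  req#7 t=4ms: DENY
  req#8 t=4ms: DENY
  req#9 t=4ms: DENY
  req#10 t=4ms: DENY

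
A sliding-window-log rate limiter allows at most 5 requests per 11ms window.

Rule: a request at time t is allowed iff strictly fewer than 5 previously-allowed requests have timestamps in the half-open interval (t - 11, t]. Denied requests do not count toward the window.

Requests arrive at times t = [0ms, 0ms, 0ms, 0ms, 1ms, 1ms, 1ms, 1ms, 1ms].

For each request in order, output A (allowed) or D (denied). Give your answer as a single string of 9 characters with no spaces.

Tracking allowed requests in the window:
  req#1 t=0ms: ALLOW
  req#2 t=0ms: ALLOW
  req#3 t=0ms: ALLOW
  req#4 t=0ms: ALLOW
  req#5 t=1ms: ALLOW
  req#6 t=1ms: DENY
  req#7 t=1ms: DENY
  req#8 t=1ms: DENY
  req#9 t=1ms: DENY

Answer: AAAAADDDD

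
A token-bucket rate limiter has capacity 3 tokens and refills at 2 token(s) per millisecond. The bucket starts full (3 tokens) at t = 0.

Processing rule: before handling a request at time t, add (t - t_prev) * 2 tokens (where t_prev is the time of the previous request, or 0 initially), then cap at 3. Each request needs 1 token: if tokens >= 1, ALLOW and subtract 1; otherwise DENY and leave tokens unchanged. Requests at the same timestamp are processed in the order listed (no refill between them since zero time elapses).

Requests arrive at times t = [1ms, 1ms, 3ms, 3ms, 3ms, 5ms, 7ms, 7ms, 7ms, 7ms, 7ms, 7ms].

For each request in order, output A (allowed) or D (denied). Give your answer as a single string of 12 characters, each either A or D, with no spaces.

Simulating step by step:
  req#1 t=1ms: ALLOW
  req#2 t=1ms: ALLOW
  req#3 t=3ms: ALLOW
  req#4 t=3ms: ALLOW
  req#5 t=3ms: ALLOW
  req#6 t=5ms: ALLOW
  req#7 t=7ms: ALLOW
  req#8 t=7ms: ALLOW
  req#9 t=7ms: ALLOW
  req#10 t=7ms: DENY
  req#11 t=7ms: DENY
  req#12 t=7ms: DENY

Answer: AAAAAAAAADDD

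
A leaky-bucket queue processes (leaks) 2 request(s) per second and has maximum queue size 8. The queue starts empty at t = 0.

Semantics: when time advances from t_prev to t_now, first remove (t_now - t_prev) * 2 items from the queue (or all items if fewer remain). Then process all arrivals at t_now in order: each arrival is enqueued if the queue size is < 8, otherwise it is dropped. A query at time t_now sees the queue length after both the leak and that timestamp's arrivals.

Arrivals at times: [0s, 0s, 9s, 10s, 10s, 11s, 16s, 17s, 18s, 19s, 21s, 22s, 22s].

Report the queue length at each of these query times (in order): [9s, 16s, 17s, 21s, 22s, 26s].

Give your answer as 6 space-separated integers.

Answer: 1 1 1 1 2 0

Derivation:
Queue lengths at query times:
  query t=9s: backlog = 1
  query t=16s: backlog = 1
  query t=17s: backlog = 1
  query t=21s: backlog = 1
  query t=22s: backlog = 2
  query t=26s: backlog = 0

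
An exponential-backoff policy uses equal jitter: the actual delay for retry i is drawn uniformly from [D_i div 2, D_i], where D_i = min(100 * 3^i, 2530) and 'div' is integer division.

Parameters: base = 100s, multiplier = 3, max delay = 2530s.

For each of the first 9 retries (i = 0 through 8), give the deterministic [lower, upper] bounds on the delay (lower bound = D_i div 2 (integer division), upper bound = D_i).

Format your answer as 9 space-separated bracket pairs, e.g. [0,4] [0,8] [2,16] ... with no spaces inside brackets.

Answer: [50,100] [150,300] [450,900] [1265,2530] [1265,2530] [1265,2530] [1265,2530] [1265,2530] [1265,2530]

Derivation:
Computing bounds per retry:
  i=0: D_i=min(100*3^0,2530)=100, bounds=[50,100]
  i=1: D_i=min(100*3^1,2530)=300, bounds=[150,300]
  i=2: D_i=min(100*3^2,2530)=900, bounds=[450,900]
  i=3: D_i=min(100*3^3,2530)=2530, bounds=[1265,2530]
  i=4: D_i=min(100*3^4,2530)=2530, bounds=[1265,2530]
  i=5: D_i=min(100*3^5,2530)=2530, bounds=[1265,2530]
  i=6: D_i=min(100*3^6,2530)=2530, bounds=[1265,2530]
  i=7: D_i=min(100*3^7,2530)=2530, bounds=[1265,2530]
  i=8: D_i=min(100*3^8,2530)=2530, bounds=[1265,2530]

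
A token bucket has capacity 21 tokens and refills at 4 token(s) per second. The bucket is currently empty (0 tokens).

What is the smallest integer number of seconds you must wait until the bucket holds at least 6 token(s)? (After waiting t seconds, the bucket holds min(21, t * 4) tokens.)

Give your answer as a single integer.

Answer: 2

Derivation:
Need t * 4 >= 6, so t >= 6/4.
Smallest integer t = ceil(6/4) = 2.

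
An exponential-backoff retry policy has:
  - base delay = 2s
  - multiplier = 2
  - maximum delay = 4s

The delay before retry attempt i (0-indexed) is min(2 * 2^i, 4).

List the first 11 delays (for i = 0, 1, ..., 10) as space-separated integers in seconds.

Computing each delay:
  i=0: min(2*2^0, 4) = 2
  i=1: min(2*2^1, 4) = 4
  i=2: min(2*2^2, 4) = 4
  i=3: min(2*2^3, 4) = 4
  i=4: min(2*2^4, 4) = 4
  i=5: min(2*2^5, 4) = 4
  i=6: min(2*2^6, 4) = 4
  i=7: min(2*2^7, 4) = 4
  i=8: min(2*2^8, 4) = 4
  i=9: min(2*2^9, 4) = 4
  i=10: min(2*2^10, 4) = 4

Answer: 2 4 4 4 4 4 4 4 4 4 4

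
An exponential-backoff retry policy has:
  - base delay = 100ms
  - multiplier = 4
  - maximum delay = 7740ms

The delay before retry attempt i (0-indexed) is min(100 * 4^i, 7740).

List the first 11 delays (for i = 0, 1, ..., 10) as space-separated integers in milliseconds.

Answer: 100 400 1600 6400 7740 7740 7740 7740 7740 7740 7740

Derivation:
Computing each delay:
  i=0: min(100*4^0, 7740) = 100
  i=1: min(100*4^1, 7740) = 400
  i=2: min(100*4^2, 7740) = 1600
  i=3: min(100*4^3, 7740) = 6400
  i=4: min(100*4^4, 7740) = 7740
  i=5: min(100*4^5, 7740) = 7740
  i=6: min(100*4^6, 7740) = 7740
  i=7: min(100*4^7, 7740) = 7740
  i=8: min(100*4^8, 7740) = 7740
  i=9: min(100*4^9, 7740) = 7740
  i=10: min(100*4^10, 7740) = 7740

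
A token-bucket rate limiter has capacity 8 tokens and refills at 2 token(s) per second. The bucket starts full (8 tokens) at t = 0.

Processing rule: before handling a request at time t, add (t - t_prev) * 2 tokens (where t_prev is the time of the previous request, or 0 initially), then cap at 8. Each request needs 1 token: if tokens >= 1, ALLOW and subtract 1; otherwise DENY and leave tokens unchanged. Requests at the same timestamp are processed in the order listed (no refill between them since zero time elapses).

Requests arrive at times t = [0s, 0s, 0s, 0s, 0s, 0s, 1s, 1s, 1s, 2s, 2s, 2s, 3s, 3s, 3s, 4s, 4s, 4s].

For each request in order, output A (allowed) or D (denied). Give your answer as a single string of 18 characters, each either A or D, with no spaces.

Answer: AAAAAAAAAAAAAADAAD

Derivation:
Simulating step by step:
  req#1 t=0s: ALLOW
  req#2 t=0s: ALLOW
  req#3 t=0s: ALLOW
  req#4 t=0s: ALLOW
  req#5 t=0s: ALLOW
  req#6 t=0s: ALLOW
  req#7 t=1s: ALLOW
  req#8 t=1s: ALLOW
  req#9 t=1s: ALLOW
  req#10 t=2s: ALLOW
  req#11 t=2s: ALLOW
  req#12 t=2s: ALLOW
  req#13 t=3s: ALLOW
  req#14 t=3s: ALLOW
  req#15 t=3s: DENY
  req#16 t=4s: ALLOW
  req#17 t=4s: ALLOW
  req#18 t=4s: DENY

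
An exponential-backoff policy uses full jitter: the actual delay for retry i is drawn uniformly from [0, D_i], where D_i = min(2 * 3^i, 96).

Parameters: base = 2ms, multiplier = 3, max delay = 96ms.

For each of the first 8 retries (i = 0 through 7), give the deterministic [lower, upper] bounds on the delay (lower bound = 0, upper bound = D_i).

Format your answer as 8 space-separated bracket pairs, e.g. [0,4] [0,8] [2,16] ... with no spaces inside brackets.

Answer: [0,2] [0,6] [0,18] [0,54] [0,96] [0,96] [0,96] [0,96]

Derivation:
Computing bounds per retry:
  i=0: D_i=min(2*3^0,96)=2, bounds=[0,2]
  i=1: D_i=min(2*3^1,96)=6, bounds=[0,6]
  i=2: D_i=min(2*3^2,96)=18, bounds=[0,18]
  i=3: D_i=min(2*3^3,96)=54, bounds=[0,54]
  i=4: D_i=min(2*3^4,96)=96, bounds=[0,96]
  i=5: D_i=min(2*3^5,96)=96, bounds=[0,96]
  i=6: D_i=min(2*3^6,96)=96, bounds=[0,96]
  i=7: D_i=min(2*3^7,96)=96, bounds=[0,96]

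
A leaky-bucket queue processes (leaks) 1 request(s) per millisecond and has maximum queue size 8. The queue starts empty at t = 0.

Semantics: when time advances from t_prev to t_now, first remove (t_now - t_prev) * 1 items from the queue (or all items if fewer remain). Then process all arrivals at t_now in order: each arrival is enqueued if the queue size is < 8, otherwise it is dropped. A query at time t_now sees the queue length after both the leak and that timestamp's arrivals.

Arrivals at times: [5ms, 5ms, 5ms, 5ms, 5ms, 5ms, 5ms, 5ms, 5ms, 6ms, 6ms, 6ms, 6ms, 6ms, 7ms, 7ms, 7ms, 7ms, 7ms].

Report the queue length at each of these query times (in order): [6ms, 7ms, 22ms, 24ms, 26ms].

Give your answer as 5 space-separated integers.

Queue lengths at query times:
  query t=6ms: backlog = 8
  query t=7ms: backlog = 8
  query t=22ms: backlog = 0
  query t=24ms: backlog = 0
  query t=26ms: backlog = 0

Answer: 8 8 0 0 0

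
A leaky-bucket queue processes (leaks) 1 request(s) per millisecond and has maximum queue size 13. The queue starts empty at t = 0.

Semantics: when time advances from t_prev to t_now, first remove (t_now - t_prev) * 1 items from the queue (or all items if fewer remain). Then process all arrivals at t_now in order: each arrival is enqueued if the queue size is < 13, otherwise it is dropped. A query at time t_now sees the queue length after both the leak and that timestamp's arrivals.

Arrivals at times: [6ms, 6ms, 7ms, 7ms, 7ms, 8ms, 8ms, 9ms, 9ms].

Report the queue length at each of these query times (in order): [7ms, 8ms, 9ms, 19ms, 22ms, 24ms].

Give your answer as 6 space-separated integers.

Answer: 4 5 6 0 0 0

Derivation:
Queue lengths at query times:
  query t=7ms: backlog = 4
  query t=8ms: backlog = 5
  query t=9ms: backlog = 6
  query t=19ms: backlog = 0
  query t=22ms: backlog = 0
  query t=24ms: backlog = 0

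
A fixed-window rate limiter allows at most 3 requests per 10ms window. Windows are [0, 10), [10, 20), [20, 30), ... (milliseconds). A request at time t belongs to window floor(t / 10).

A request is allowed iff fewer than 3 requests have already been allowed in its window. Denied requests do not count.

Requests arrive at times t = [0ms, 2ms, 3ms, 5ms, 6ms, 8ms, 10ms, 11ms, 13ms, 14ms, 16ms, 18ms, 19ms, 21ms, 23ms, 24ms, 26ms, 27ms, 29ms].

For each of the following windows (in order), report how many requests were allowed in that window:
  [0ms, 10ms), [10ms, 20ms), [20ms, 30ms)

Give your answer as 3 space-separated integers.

Processing requests:
  req#1 t=0ms (window 0): ALLOW
  req#2 t=2ms (window 0): ALLOW
  req#3 t=3ms (window 0): ALLOW
  req#4 t=5ms (window 0): DENY
  req#5 t=6ms (window 0): DENY
  req#6 t=8ms (window 0): DENY
  req#7 t=10ms (window 1): ALLOW
  req#8 t=11ms (window 1): ALLOW
  req#9 t=13ms (window 1): ALLOW
  req#10 t=14ms (window 1): DENY
  req#11 t=16ms (window 1): DENY
  req#12 t=18ms (window 1): DENY
  req#13 t=19ms (window 1): DENY
  req#14 t=21ms (window 2): ALLOW
  req#15 t=23ms (window 2): ALLOW
  req#16 t=24ms (window 2): ALLOW
  req#17 t=26ms (window 2): DENY
  req#18 t=27ms (window 2): DENY
  req#19 t=29ms (window 2): DENY

Allowed counts by window: 3 3 3

Answer: 3 3 3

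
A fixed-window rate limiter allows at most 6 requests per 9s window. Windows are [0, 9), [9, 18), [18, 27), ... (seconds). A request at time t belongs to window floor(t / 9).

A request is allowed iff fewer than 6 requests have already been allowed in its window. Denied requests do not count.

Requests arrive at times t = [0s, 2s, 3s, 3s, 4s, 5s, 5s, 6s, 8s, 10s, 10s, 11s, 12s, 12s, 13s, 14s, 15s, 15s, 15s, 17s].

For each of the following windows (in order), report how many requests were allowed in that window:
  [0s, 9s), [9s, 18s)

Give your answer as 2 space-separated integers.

Answer: 6 6

Derivation:
Processing requests:
  req#1 t=0s (window 0): ALLOW
  req#2 t=2s (window 0): ALLOW
  req#3 t=3s (window 0): ALLOW
  req#4 t=3s (window 0): ALLOW
  req#5 t=4s (window 0): ALLOW
  req#6 t=5s (window 0): ALLOW
  req#7 t=5s (window 0): DENY
  req#8 t=6s (window 0): DENY
  req#9 t=8s (window 0): DENY
  req#10 t=10s (window 1): ALLOW
  req#11 t=10s (window 1): ALLOW
  req#12 t=11s (window 1): ALLOW
  req#13 t=12s (window 1): ALLOW
  req#14 t=12s (window 1): ALLOW
  req#15 t=13s (window 1): ALLOW
  req#16 t=14s (window 1): DENY
  req#17 t=15s (window 1): DENY
  req#18 t=15s (window 1): DENY
  req#19 t=15s (window 1): DENY
  req#20 t=17s (window 1): DENY

Allowed counts by window: 6 6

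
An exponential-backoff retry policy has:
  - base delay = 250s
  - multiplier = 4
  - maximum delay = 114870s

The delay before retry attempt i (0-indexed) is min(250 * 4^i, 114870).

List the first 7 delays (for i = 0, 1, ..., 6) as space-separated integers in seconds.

Answer: 250 1000 4000 16000 64000 114870 114870

Derivation:
Computing each delay:
  i=0: min(250*4^0, 114870) = 250
  i=1: min(250*4^1, 114870) = 1000
  i=2: min(250*4^2, 114870) = 4000
  i=3: min(250*4^3, 114870) = 16000
  i=4: min(250*4^4, 114870) = 64000
  i=5: min(250*4^5, 114870) = 114870
  i=6: min(250*4^6, 114870) = 114870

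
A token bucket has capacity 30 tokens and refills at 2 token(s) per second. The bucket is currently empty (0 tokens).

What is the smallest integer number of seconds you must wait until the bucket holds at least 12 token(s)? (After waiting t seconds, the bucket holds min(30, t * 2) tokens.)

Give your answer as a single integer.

Answer: 6

Derivation:
Need t * 2 >= 12, so t >= 12/2.
Smallest integer t = ceil(12/2) = 6.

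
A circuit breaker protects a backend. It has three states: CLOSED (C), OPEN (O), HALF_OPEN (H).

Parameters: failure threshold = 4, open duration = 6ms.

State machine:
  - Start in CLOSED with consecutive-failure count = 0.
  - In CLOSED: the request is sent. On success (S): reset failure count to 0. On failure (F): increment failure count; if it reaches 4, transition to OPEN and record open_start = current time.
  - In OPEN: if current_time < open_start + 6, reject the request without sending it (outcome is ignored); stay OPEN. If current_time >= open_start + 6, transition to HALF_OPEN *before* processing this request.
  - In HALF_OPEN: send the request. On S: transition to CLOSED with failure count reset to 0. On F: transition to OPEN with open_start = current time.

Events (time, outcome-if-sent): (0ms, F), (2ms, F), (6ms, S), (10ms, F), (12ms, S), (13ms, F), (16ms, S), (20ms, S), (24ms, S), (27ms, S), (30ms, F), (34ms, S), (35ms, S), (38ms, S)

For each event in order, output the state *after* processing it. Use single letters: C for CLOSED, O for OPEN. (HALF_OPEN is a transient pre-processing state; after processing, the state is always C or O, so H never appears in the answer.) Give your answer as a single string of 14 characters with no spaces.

State after each event:
  event#1 t=0ms outcome=F: state=CLOSED
  event#2 t=2ms outcome=F: state=CLOSED
  event#3 t=6ms outcome=S: state=CLOSED
  event#4 t=10ms outcome=F: state=CLOSED
  event#5 t=12ms outcome=S: state=CLOSED
  event#6 t=13ms outcome=F: state=CLOSED
  event#7 t=16ms outcome=S: state=CLOSED
  event#8 t=20ms outcome=S: state=CLOSED
  event#9 t=24ms outcome=S: state=CLOSED
  event#10 t=27ms outcome=S: state=CLOSED
  event#11 t=30ms outcome=F: state=CLOSED
  event#12 t=34ms outcome=S: state=CLOSED
  event#13 t=35ms outcome=S: state=CLOSED
  event#14 t=38ms outcome=S: state=CLOSED

Answer: CCCCCCCCCCCCCC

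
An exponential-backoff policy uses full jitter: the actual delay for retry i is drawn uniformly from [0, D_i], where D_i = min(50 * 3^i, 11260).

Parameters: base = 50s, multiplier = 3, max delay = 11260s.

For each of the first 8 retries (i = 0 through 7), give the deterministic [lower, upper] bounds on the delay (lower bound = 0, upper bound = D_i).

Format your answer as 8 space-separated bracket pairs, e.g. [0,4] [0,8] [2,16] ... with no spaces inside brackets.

Answer: [0,50] [0,150] [0,450] [0,1350] [0,4050] [0,11260] [0,11260] [0,11260]

Derivation:
Computing bounds per retry:
  i=0: D_i=min(50*3^0,11260)=50, bounds=[0,50]
  i=1: D_i=min(50*3^1,11260)=150, bounds=[0,150]
  i=2: D_i=min(50*3^2,11260)=450, bounds=[0,450]
  i=3: D_i=min(50*3^3,11260)=1350, bounds=[0,1350]
  i=4: D_i=min(50*3^4,11260)=4050, bounds=[0,4050]
  i=5: D_i=min(50*3^5,11260)=11260, bounds=[0,11260]
  i=6: D_i=min(50*3^6,11260)=11260, bounds=[0,11260]
  i=7: D_i=min(50*3^7,11260)=11260, bounds=[0,11260]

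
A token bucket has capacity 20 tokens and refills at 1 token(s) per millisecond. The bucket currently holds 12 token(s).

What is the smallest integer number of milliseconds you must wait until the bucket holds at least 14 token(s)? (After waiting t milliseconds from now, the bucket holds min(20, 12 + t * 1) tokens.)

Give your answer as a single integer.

Need 12 + t * 1 >= 14, so t >= 2/1.
Smallest integer t = ceil(2/1) = 2.

Answer: 2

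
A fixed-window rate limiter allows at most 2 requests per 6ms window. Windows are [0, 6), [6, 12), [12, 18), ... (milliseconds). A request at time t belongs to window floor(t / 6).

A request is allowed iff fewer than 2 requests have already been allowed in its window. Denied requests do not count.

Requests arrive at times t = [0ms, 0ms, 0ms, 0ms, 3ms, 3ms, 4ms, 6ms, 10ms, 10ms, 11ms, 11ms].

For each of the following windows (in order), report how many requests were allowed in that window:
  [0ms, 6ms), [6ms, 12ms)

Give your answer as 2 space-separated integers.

Processing requests:
  req#1 t=0ms (window 0): ALLOW
  req#2 t=0ms (window 0): ALLOW
  req#3 t=0ms (window 0): DENY
  req#4 t=0ms (window 0): DENY
  req#5 t=3ms (window 0): DENY
  req#6 t=3ms (window 0): DENY
  req#7 t=4ms (window 0): DENY
  req#8 t=6ms (window 1): ALLOW
  req#9 t=10ms (window 1): ALLOW
  req#10 t=10ms (window 1): DENY
  req#11 t=11ms (window 1): DENY
  req#12 t=11ms (window 1): DENY

Allowed counts by window: 2 2

Answer: 2 2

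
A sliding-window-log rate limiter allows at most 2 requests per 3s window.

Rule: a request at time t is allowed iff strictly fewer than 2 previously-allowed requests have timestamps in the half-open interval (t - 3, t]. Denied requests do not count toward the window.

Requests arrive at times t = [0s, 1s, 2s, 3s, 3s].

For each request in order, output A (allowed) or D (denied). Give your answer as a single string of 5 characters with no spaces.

Answer: AADAD

Derivation:
Tracking allowed requests in the window:
  req#1 t=0s: ALLOW
  req#2 t=1s: ALLOW
  req#3 t=2s: DENY
  req#4 t=3s: ALLOW
  req#5 t=3s: DENY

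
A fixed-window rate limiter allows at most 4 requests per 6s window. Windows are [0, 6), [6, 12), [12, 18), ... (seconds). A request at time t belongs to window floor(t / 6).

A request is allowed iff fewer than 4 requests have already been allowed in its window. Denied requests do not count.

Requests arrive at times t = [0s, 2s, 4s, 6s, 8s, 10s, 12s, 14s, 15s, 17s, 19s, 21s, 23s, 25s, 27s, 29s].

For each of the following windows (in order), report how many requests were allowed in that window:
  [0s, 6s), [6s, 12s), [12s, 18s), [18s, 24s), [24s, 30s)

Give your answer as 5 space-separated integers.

Answer: 3 3 4 3 3

Derivation:
Processing requests:
  req#1 t=0s (window 0): ALLOW
  req#2 t=2s (window 0): ALLOW
  req#3 t=4s (window 0): ALLOW
  req#4 t=6s (window 1): ALLOW
  req#5 t=8s (window 1): ALLOW
  req#6 t=10s (window 1): ALLOW
  req#7 t=12s (window 2): ALLOW
  req#8 t=14s (window 2): ALLOW
  req#9 t=15s (window 2): ALLOW
  req#10 t=17s (window 2): ALLOW
  req#11 t=19s (window 3): ALLOW
  req#12 t=21s (window 3): ALLOW
  req#13 t=23s (window 3): ALLOW
  req#14 t=25s (window 4): ALLOW
  req#15 t=27s (window 4): ALLOW
  req#16 t=29s (window 4): ALLOW

Allowed counts by window: 3 3 4 3 3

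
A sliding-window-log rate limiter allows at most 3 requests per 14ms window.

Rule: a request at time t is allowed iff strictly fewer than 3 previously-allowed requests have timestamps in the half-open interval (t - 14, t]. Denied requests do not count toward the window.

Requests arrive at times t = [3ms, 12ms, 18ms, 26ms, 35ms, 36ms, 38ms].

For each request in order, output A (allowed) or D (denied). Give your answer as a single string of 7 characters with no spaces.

Tracking allowed requests in the window:
  req#1 t=3ms: ALLOW
  req#2 t=12ms: ALLOW
  req#3 t=18ms: ALLOW
  req#4 t=26ms: ALLOW
  req#5 t=35ms: ALLOW
  req#6 t=36ms: ALLOW
  req#7 t=38ms: DENY

Answer: AAAAAAD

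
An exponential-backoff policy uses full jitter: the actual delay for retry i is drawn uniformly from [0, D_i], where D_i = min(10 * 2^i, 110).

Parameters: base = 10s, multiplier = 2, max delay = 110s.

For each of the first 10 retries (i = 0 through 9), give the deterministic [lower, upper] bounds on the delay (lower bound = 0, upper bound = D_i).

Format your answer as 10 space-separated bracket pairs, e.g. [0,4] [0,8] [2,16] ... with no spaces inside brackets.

Computing bounds per retry:
  i=0: D_i=min(10*2^0,110)=10, bounds=[0,10]
  i=1: D_i=min(10*2^1,110)=20, bounds=[0,20]
  i=2: D_i=min(10*2^2,110)=40, bounds=[0,40]
  i=3: D_i=min(10*2^3,110)=80, bounds=[0,80]
  i=4: D_i=min(10*2^4,110)=110, bounds=[0,110]
  i=5: D_i=min(10*2^5,110)=110, bounds=[0,110]
  i=6: D_i=min(10*2^6,110)=110, bounds=[0,110]
  i=7: D_i=min(10*2^7,110)=110, bounds=[0,110]
  i=8: D_i=min(10*2^8,110)=110, bounds=[0,110]
  i=9: D_i=min(10*2^9,110)=110, bounds=[0,110]

Answer: [0,10] [0,20] [0,40] [0,80] [0,110] [0,110] [0,110] [0,110] [0,110] [0,110]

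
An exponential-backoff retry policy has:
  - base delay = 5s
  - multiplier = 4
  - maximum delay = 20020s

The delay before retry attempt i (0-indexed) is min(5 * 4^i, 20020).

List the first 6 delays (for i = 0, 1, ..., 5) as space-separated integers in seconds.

Answer: 5 20 80 320 1280 5120

Derivation:
Computing each delay:
  i=0: min(5*4^0, 20020) = 5
  i=1: min(5*4^1, 20020) = 20
  i=2: min(5*4^2, 20020) = 80
  i=3: min(5*4^3, 20020) = 320
  i=4: min(5*4^4, 20020) = 1280
  i=5: min(5*4^5, 20020) = 5120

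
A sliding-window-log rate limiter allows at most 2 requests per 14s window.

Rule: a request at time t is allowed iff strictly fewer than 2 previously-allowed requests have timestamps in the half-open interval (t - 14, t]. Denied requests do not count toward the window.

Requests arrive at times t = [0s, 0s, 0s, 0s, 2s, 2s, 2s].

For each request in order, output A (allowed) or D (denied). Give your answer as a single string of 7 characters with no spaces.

Answer: AADDDDD

Derivation:
Tracking allowed requests in the window:
  req#1 t=0s: ALLOW
  req#2 t=0s: ALLOW
  req#3 t=0s: DENY
  req#4 t=0s: DENY
  req#5 t=2s: DENY
  req#6 t=2s: DENY
  req#7 t=2s: DENY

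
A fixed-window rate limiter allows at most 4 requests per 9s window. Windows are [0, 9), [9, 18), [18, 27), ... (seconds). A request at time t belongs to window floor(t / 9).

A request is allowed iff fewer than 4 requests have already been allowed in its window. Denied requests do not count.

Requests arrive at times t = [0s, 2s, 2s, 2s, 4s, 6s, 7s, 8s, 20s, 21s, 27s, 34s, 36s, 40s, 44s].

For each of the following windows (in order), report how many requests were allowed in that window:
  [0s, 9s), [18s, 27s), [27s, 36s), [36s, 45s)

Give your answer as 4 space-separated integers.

Answer: 4 2 2 3

Derivation:
Processing requests:
  req#1 t=0s (window 0): ALLOW
  req#2 t=2s (window 0): ALLOW
  req#3 t=2s (window 0): ALLOW
  req#4 t=2s (window 0): ALLOW
  req#5 t=4s (window 0): DENY
  req#6 t=6s (window 0): DENY
  req#7 t=7s (window 0): DENY
  req#8 t=8s (window 0): DENY
  req#9 t=20s (window 2): ALLOW
  req#10 t=21s (window 2): ALLOW
  req#11 t=27s (window 3): ALLOW
  req#12 t=34s (window 3): ALLOW
  req#13 t=36s (window 4): ALLOW
  req#14 t=40s (window 4): ALLOW
  req#15 t=44s (window 4): ALLOW

Allowed counts by window: 4 2 2 3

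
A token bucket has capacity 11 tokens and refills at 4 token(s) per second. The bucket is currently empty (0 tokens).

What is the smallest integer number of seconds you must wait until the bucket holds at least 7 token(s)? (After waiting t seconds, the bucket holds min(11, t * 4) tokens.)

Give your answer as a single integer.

Answer: 2

Derivation:
Need t * 4 >= 7, so t >= 7/4.
Smallest integer t = ceil(7/4) = 2.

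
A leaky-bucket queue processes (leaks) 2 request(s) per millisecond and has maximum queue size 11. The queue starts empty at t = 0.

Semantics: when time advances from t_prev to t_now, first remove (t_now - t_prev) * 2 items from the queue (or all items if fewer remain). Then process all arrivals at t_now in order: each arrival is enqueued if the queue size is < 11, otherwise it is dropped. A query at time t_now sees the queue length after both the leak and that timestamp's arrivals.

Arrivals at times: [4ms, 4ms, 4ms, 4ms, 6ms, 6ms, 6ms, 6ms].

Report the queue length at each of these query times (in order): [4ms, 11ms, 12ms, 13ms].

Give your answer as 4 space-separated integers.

Queue lengths at query times:
  query t=4ms: backlog = 4
  query t=11ms: backlog = 0
  query t=12ms: backlog = 0
  query t=13ms: backlog = 0

Answer: 4 0 0 0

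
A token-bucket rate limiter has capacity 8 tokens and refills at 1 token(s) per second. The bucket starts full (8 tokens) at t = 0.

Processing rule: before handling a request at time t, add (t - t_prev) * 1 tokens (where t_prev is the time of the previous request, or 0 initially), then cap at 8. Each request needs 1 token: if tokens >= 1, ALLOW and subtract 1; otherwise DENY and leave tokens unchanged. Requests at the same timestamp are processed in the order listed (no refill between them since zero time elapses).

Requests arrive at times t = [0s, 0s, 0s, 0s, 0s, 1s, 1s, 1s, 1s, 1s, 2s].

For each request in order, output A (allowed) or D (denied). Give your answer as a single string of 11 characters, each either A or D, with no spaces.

Answer: AAAAAAAAADA

Derivation:
Simulating step by step:
  req#1 t=0s: ALLOW
  req#2 t=0s: ALLOW
  req#3 t=0s: ALLOW
  req#4 t=0s: ALLOW
  req#5 t=0s: ALLOW
  req#6 t=1s: ALLOW
  req#7 t=1s: ALLOW
  req#8 t=1s: ALLOW
  req#9 t=1s: ALLOW
  req#10 t=1s: DENY
  req#11 t=2s: ALLOW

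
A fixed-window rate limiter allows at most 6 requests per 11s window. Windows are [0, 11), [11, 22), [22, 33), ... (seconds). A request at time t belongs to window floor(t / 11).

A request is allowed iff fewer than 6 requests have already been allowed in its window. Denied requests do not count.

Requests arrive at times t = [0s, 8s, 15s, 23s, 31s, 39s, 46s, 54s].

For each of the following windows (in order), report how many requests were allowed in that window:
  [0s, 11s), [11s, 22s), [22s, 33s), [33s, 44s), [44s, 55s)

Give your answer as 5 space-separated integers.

Processing requests:
  req#1 t=0s (window 0): ALLOW
  req#2 t=8s (window 0): ALLOW
  req#3 t=15s (window 1): ALLOW
  req#4 t=23s (window 2): ALLOW
  req#5 t=31s (window 2): ALLOW
  req#6 t=39s (window 3): ALLOW
  req#7 t=46s (window 4): ALLOW
  req#8 t=54s (window 4): ALLOW

Allowed counts by window: 2 1 2 1 2

Answer: 2 1 2 1 2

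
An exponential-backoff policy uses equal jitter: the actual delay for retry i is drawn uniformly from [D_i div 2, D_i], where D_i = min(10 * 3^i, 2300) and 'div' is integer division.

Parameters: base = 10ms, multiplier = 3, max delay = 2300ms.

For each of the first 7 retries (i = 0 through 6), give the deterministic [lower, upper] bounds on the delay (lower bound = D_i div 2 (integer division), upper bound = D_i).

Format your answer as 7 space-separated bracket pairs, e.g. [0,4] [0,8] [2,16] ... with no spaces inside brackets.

Answer: [5,10] [15,30] [45,90] [135,270] [405,810] [1150,2300] [1150,2300]

Derivation:
Computing bounds per retry:
  i=0: D_i=min(10*3^0,2300)=10, bounds=[5,10]
  i=1: D_i=min(10*3^1,2300)=30, bounds=[15,30]
  i=2: D_i=min(10*3^2,2300)=90, bounds=[45,90]
  i=3: D_i=min(10*3^3,2300)=270, bounds=[135,270]
  i=4: D_i=min(10*3^4,2300)=810, bounds=[405,810]
  i=5: D_i=min(10*3^5,2300)=2300, bounds=[1150,2300]
  i=6: D_i=min(10*3^6,2300)=2300, bounds=[1150,2300]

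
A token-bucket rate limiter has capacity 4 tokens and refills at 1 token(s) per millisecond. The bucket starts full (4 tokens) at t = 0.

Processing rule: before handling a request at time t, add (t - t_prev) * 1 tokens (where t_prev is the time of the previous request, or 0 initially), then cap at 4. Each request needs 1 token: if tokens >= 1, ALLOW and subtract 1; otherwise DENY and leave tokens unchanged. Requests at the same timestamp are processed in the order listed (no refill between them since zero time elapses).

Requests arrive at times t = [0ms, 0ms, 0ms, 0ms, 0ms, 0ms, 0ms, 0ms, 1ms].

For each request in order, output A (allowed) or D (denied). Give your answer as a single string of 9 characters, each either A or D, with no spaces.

Simulating step by step:
  req#1 t=0ms: ALLOW
  req#2 t=0ms: ALLOW
  req#3 t=0ms: ALLOW
  req#4 t=0ms: ALLOW
  req#5 t=0ms: DENY
  req#6 t=0ms: DENY
  req#7 t=0ms: DENY
  req#8 t=0ms: DENY
  req#9 t=1ms: ALLOW

Answer: AAAADDDDA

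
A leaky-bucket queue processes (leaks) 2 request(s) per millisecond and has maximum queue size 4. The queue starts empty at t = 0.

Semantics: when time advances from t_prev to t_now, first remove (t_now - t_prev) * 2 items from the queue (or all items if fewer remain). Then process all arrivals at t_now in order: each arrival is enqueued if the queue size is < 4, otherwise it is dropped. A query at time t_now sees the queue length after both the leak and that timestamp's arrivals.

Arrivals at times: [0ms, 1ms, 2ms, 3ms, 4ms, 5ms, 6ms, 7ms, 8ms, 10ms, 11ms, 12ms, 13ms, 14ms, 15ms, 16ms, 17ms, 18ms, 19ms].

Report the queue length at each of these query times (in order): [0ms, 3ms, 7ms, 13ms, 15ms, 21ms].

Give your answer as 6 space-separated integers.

Queue lengths at query times:
  query t=0ms: backlog = 1
  query t=3ms: backlog = 1
  query t=7ms: backlog = 1
  query t=13ms: backlog = 1
  query t=15ms: backlog = 1
  query t=21ms: backlog = 0

Answer: 1 1 1 1 1 0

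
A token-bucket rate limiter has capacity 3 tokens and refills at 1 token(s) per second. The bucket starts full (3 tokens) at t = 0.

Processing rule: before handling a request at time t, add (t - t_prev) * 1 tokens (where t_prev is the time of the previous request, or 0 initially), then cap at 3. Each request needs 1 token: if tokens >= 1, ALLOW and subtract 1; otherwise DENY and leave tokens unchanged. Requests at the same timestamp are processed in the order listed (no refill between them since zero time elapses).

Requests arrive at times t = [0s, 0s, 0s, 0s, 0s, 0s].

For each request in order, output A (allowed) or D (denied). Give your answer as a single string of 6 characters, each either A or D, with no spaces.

Simulating step by step:
  req#1 t=0s: ALLOW
  req#2 t=0s: ALLOW
  req#3 t=0s: ALLOW
  req#4 t=0s: DENY
  req#5 t=0s: DENY
  req#6 t=0s: DENY

Answer: AAADDD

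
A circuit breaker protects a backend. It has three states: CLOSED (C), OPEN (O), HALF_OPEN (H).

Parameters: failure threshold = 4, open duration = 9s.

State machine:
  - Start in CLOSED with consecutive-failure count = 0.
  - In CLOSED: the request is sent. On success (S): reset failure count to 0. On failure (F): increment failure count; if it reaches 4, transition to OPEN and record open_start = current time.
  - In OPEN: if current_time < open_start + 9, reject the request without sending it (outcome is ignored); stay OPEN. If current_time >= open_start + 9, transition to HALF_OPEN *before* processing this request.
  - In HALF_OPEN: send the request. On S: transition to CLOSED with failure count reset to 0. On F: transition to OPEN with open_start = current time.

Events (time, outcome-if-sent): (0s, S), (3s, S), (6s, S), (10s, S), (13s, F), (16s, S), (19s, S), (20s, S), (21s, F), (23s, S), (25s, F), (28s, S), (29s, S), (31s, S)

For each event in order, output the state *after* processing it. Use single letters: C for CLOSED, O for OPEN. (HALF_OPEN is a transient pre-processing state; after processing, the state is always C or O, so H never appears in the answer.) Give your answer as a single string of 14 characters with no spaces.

State after each event:
  event#1 t=0s outcome=S: state=CLOSED
  event#2 t=3s outcome=S: state=CLOSED
  event#3 t=6s outcome=S: state=CLOSED
  event#4 t=10s outcome=S: state=CLOSED
  event#5 t=13s outcome=F: state=CLOSED
  event#6 t=16s outcome=S: state=CLOSED
  event#7 t=19s outcome=S: state=CLOSED
  event#8 t=20s outcome=S: state=CLOSED
  event#9 t=21s outcome=F: state=CLOSED
  event#10 t=23s outcome=S: state=CLOSED
  event#11 t=25s outcome=F: state=CLOSED
  event#12 t=28s outcome=S: state=CLOSED
  event#13 t=29s outcome=S: state=CLOSED
  event#14 t=31s outcome=S: state=CLOSED

Answer: CCCCCCCCCCCCCC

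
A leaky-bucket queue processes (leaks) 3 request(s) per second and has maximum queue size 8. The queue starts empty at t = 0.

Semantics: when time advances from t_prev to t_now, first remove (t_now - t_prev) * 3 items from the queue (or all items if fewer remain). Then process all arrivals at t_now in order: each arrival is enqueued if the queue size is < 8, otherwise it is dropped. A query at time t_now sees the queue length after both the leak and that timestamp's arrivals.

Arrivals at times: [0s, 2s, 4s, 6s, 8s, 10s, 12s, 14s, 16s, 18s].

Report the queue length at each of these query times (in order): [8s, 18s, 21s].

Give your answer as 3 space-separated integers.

Answer: 1 1 0

Derivation:
Queue lengths at query times:
  query t=8s: backlog = 1
  query t=18s: backlog = 1
  query t=21s: backlog = 0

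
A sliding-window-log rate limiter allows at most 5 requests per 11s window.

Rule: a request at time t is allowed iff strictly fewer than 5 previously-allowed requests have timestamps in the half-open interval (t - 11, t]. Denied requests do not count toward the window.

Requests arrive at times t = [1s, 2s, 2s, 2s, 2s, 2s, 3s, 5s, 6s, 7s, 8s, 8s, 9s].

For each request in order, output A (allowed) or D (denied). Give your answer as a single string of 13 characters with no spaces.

Answer: AAAAADDDDDDDD

Derivation:
Tracking allowed requests in the window:
  req#1 t=1s: ALLOW
  req#2 t=2s: ALLOW
  req#3 t=2s: ALLOW
  req#4 t=2s: ALLOW
  req#5 t=2s: ALLOW
  req#6 t=2s: DENY
  req#7 t=3s: DENY
  req#8 t=5s: DENY
  req#9 t=6s: DENY
  req#10 t=7s: DENY
  req#11 t=8s: DENY
  req#12 t=8s: DENY
  req#13 t=9s: DENY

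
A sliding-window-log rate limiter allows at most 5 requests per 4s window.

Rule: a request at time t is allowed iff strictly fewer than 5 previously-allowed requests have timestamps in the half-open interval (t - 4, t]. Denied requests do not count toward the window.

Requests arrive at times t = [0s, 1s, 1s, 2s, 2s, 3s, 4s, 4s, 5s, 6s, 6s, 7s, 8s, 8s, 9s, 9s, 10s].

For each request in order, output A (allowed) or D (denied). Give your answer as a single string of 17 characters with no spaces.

Tracking allowed requests in the window:
  req#1 t=0s: ALLOW
  req#2 t=1s: ALLOW
  req#3 t=1s: ALLOW
  req#4 t=2s: ALLOW
  req#5 t=2s: ALLOW
  req#6 t=3s: DENY
  req#7 t=4s: ALLOW
  req#8 t=4s: DENY
  req#9 t=5s: ALLOW
  req#10 t=6s: ALLOW
  req#11 t=6s: ALLOW
  req#12 t=7s: ALLOW
  req#13 t=8s: ALLOW
  req#14 t=8s: DENY
  req#15 t=9s: ALLOW
  req#16 t=9s: DENY
  req#17 t=10s: ALLOW

Answer: AAAAADADAAAAADADA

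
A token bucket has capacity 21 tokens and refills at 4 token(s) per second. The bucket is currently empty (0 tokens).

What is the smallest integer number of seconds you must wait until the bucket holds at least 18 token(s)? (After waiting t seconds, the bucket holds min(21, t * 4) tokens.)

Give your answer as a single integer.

Answer: 5

Derivation:
Need t * 4 >= 18, so t >= 18/4.
Smallest integer t = ceil(18/4) = 5.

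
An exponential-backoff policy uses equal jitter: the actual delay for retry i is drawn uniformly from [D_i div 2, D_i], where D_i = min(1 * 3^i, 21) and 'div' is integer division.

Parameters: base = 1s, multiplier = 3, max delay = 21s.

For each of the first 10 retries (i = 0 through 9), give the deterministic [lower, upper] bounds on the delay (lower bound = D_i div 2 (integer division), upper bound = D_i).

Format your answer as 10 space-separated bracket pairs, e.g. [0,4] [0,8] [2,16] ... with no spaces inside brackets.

Computing bounds per retry:
  i=0: D_i=min(1*3^0,21)=1, bounds=[0,1]
  i=1: D_i=min(1*3^1,21)=3, bounds=[1,3]
  i=2: D_i=min(1*3^2,21)=9, bounds=[4,9]
  i=3: D_i=min(1*3^3,21)=21, bounds=[10,21]
  i=4: D_i=min(1*3^4,21)=21, bounds=[10,21]
  i=5: D_i=min(1*3^5,21)=21, bounds=[10,21]
  i=6: D_i=min(1*3^6,21)=21, bounds=[10,21]
  i=7: D_i=min(1*3^7,21)=21, bounds=[10,21]
  i=8: D_i=min(1*3^8,21)=21, bounds=[10,21]
  i=9: D_i=min(1*3^9,21)=21, bounds=[10,21]

Answer: [0,1] [1,3] [4,9] [10,21] [10,21] [10,21] [10,21] [10,21] [10,21] [10,21]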